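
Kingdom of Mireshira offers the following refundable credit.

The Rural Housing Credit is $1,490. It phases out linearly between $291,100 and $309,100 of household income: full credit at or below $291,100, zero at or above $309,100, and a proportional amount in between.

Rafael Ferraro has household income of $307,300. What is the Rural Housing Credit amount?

$149

Rural Housing Credit: $307,300 is $16,200 into a $18,000 phase-out range, leaving 1,800/18,000 of the credit: $1,490 × 1,800/18,000 = $149.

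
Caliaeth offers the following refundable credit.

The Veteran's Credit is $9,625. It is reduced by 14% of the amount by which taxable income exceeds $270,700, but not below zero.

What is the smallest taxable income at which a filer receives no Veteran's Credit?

$339,450

The credit falls by 14% of each dollar above $270,700, so it reaches zero when the excess is $9,625 / 14% = $68,750: income = $270,700 + $68,750 = $339,450.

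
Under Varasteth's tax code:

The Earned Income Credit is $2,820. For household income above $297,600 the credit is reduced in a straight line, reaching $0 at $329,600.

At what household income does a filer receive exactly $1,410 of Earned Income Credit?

$1,410 is 1,410/2,820 of the full $2,820, so 1,410/2,820 of the $32,000 range has been used: income = $297,600 + $32,000 × 1,410/2,820 = $313,600.

$313,600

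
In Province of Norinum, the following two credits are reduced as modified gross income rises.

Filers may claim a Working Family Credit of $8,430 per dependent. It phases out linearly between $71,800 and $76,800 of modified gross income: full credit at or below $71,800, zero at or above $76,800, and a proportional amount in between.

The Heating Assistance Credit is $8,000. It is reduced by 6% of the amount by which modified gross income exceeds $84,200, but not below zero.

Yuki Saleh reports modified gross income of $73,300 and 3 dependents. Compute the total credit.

Working Family Credit: base = 3 × $8,430 = $25,290. $73,300 is $1,500 into a $5,000 phase-out range, leaving 3,500/5,000 of the credit: $25,290 × 3,500/5,000 = $17,703.
Heating Assistance Credit: $73,300 is at or below the $84,200 threshold, so the full $8,000 applies.
Total: $17,703 + $8,000 = $25,703.

$25,703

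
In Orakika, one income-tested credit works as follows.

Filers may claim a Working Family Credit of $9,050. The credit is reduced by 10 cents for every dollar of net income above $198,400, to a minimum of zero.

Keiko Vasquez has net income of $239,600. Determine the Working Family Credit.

Working Family Credit: 10% of the $41,200 excess over $198,400 is $4,120; credit = $9,050 − $4,120 = $4,930.

$4,930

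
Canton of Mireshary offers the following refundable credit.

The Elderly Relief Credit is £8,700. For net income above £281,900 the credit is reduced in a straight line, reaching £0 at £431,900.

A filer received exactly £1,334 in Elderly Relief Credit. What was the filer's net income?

£1,334 is 1,334/8,700 of the full £8,700, so 7,366/8,700 of the £150,000 range has been used: income = £281,900 + £150,000 × 7,366/8,700 = £408,900.

£408,900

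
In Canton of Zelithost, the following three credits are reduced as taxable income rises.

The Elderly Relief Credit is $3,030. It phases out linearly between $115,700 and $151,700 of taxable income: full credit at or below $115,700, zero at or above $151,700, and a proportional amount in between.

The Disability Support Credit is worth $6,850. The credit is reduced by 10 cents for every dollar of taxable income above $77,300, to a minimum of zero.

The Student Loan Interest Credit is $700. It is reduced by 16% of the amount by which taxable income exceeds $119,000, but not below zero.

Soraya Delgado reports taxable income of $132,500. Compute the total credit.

$2,946

Elderly Relief Credit: $132,500 is $16,800 into a $36,000 phase-out range, leaving 19,200/36,000 of the credit: $3,030 × 19,200/36,000 = $1,616.
Disability Support Credit: 10% of the $55,200 excess over $77,300 is $5,520; credit = $6,850 − $5,520 = $1,330.
Student Loan Interest Credit: 16% of the $13,500 excess over $119,000 is $2,160 ≥ base, so the credit is $0.
Total: $1,616 + $1,330 + $0 = $2,946.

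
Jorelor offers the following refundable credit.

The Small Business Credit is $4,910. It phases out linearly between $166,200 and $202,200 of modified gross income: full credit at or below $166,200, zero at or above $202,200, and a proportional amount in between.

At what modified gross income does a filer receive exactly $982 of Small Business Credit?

$982 is 982/4,910 of the full $4,910, so 3,928/4,910 of the $36,000 range has been used: income = $166,200 + $36,000 × 3,928/4,910 = $195,000.

$195,000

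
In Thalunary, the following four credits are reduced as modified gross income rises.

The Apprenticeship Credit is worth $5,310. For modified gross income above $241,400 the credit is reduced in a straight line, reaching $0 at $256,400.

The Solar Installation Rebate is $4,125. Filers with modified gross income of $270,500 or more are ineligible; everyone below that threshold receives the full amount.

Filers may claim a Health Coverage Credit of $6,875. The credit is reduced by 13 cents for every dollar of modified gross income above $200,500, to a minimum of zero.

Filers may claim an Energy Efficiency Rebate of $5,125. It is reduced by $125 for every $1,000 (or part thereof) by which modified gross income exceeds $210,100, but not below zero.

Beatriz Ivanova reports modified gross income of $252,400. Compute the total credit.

$5,669

Apprenticeship Credit: $252,400 is $11,000 into a $15,000 phase-out range, leaving 4,000/15,000 of the credit: $5,310 × 4,000/15,000 = $1,416.
Solar Installation Rebate: $252,400 is below the $270,500 cutoff, so the full $4,125 applies.
Health Coverage Credit: 13% of the $51,900 excess over $200,500 is $6,747; credit = $6,875 − $6,747 = $128.
Energy Efficiency Rebate: income exceeds $210,100 by $42,300 → 43 increments × $125 = $5,375 ≥ base, so the credit is $0.
Total: $1,416 + $4,125 + $128 + $0 = $5,669.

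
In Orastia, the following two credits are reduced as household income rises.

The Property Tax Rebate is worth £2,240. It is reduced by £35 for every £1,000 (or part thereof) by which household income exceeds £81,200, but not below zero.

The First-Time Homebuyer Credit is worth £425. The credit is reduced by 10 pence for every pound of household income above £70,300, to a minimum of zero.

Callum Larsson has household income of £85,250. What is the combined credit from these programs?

Property Tax Rebate: income exceeds £81,200 by £4,050, which is 5 full-or-partial £1,000 increments; reduction = 5 × £35 = £175, leaving £2,065.
First-Time Homebuyer Credit: 10% of the £14,950 excess over £70,300 is £1,495 ≥ base, so the credit is £0.
Total: £2,065 + £0 = £2,065.

£2,065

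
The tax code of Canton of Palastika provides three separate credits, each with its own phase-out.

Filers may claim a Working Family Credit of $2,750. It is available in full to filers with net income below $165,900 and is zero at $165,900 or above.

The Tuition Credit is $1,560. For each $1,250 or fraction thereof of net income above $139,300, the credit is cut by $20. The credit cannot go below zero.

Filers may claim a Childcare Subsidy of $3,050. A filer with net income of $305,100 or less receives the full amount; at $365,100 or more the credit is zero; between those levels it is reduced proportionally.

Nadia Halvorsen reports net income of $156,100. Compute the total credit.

$7,080

Working Family Credit: $156,100 is below the $165,900 cutoff, so the full $2,750 applies.
Tuition Credit: income exceeds $139,300 by $16,800, which is 14 full-or-partial $1,250 increments; reduction = 14 × $20 = $280, leaving $1,280.
Childcare Subsidy: $156,100 is at or below the $305,100 threshold, so the full $3,050 applies.
Total: $2,750 + $1,280 + $3,050 = $7,080.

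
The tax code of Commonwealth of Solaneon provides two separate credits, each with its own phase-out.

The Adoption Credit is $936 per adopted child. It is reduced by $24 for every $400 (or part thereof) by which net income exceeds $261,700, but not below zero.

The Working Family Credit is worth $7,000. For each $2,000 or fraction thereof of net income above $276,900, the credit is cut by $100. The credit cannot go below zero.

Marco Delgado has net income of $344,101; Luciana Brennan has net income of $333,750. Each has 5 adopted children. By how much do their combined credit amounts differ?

$836

Marco ($344,101): Adoption Credit: base = 5 × $936 = $4,680. income exceeds $261,700 by $82,401 → 207 increments × $24 = $4,968 ≥ base, so the credit is $0. Working Family Credit: income exceeds $276,900 by $67,201, which is 34 full-or-partial $2,000 increments; reduction = 34 × $100 = $3,400, leaving $3,600. total $0 + $3,600 = $3,600
Luciana ($333,750): Adoption Credit: base = 5 × $936 = $4,680. income exceeds $261,700 by $72,050, which is 181 full-or-partial $400 increments; reduction = 181 × $24 = $4,344, leaving $336. Working Family Credit: income exceeds $276,900 by $56,850, which is 29 full-or-partial $2,000 increments; reduction = 29 × $100 = $2,900, leaving $4,100. total $336 + $4,100 = $4,436
Difference: |$3,600 − $4,436| = $836.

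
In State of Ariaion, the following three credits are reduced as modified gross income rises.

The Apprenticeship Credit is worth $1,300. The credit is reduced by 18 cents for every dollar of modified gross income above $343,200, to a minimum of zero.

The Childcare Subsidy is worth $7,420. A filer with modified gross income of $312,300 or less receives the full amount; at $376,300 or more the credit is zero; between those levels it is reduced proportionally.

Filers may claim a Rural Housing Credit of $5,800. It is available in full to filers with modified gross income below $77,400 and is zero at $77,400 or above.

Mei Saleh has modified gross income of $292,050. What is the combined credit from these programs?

$8,720

Apprenticeship Credit: $292,050 is at or below the $343,200 threshold, so the full $1,300 applies.
Childcare Subsidy: $292,050 is at or below the $312,300 threshold, so the full $7,420 applies.
Rural Housing Credit: $292,050 meets or exceeds the $77,400 cutoff, so the credit is $0.
Total: $1,300 + $7,420 + $0 = $8,720.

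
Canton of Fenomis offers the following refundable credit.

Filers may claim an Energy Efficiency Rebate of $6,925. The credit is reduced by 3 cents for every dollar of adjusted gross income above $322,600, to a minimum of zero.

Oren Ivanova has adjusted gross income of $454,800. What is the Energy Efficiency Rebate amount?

$2,959

Energy Efficiency Rebate: 3% of the $132,200 excess over $322,600 is $3,966; credit = $6,925 − $3,966 = $2,959.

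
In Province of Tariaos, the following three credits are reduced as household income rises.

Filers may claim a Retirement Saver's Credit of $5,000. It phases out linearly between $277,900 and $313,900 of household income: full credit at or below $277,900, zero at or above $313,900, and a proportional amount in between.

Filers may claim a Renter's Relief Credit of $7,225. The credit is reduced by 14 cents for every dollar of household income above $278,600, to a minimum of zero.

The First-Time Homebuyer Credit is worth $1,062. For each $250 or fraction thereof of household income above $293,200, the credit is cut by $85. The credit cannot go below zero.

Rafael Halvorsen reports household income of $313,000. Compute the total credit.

$2,534

Retirement Saver's Credit: $313,000 is $35,100 into a $36,000 phase-out range, leaving 900/36,000 of the credit: $5,000 × 900/36,000 = $125.
Renter's Relief Credit: 14% of the $34,400 excess over $278,600 is $4,816; credit = $7,225 − $4,816 = $2,409.
First-Time Homebuyer Credit: income exceeds $293,200 by $19,800 → 80 increments × $85 = $6,800 ≥ base, so the credit is $0.
Total: $125 + $2,409 + $0 = $2,534.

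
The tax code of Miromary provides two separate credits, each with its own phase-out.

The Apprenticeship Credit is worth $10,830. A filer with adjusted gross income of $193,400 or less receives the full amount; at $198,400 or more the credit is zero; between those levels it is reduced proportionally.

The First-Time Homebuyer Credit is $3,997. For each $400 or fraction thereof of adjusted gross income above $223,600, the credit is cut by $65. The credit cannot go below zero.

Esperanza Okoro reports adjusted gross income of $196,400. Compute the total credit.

Apprenticeship Credit: $196,400 is $3,000 into a $5,000 phase-out range, leaving 2,000/5,000 of the credit: $10,830 × 2,000/5,000 = $4,332.
First-Time Homebuyer Credit: $196,400 is at or below the $223,600 threshold, so the full $3,997 applies.
Total: $4,332 + $3,997 = $8,329.

$8,329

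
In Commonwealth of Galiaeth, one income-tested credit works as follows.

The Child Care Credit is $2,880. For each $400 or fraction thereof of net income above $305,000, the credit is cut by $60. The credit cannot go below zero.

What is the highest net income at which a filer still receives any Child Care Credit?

$323,800

After 47 increments the reduction is 47 × $60 = $2,820, leaving $60; one more increment wipes it out. Increment 47 ends at excess 47 × $400 = $18,800, so the highest qualifying income is $305,000 + $18,800 = $323,800.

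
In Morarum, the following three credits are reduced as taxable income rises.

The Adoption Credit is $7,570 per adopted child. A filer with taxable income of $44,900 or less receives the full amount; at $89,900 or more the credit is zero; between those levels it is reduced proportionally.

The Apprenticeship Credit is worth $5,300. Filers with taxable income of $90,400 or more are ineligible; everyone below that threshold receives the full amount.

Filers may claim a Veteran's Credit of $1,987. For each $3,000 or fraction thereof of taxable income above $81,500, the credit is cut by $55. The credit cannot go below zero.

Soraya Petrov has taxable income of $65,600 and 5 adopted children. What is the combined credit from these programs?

Adoption Credit: base = 5 × $7,570 = $37,850. $65,600 is $20,700 into a $45,000 phase-out range, leaving 24,300/45,000 of the credit: $37,850 × 24,300/45,000 = $20,439.
Apprenticeship Credit: $65,600 is below the $90,400 cutoff, so the full $5,300 applies.
Veteran's Credit: $65,600 is at or below the $81,500 threshold, so the full $1,987 applies.
Total: $20,439 + $5,300 + $1,987 = $27,726.

$27,726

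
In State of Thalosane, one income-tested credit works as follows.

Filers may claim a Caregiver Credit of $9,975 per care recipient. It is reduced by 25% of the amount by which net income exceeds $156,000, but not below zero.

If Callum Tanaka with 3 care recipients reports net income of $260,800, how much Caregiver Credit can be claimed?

Caregiver Credit: base = 3 × $9,975 = $29,925. 25% of the $104,800 excess over $156,000 is $26,200; credit = $29,925 − $26,200 = $3,725.

$3,725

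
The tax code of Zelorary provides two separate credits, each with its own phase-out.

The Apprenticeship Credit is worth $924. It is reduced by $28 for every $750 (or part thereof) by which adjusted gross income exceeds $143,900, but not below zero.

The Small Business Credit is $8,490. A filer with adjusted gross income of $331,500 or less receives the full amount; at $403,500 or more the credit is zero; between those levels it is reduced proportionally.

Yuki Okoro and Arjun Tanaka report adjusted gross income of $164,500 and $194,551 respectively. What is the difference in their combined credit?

Yuki ($164,500): Apprenticeship Credit: income exceeds $143,900 by $20,600, which is 28 full-or-partial $750 increments; reduction = 28 × $28 = $784, leaving $140. Small Business Credit: $164,500 is at or below the $331,500 threshold, so the full $8,490 applies. total $140 + $8,490 = $8,630
Arjun ($194,551): Apprenticeship Credit: income exceeds $143,900 by $50,651 → 68 increments × $28 = $1,904 ≥ base, so the credit is $0. Small Business Credit: $194,551 is at or below the $331,500 threshold, so the full $8,490 applies. total $0 + $8,490 = $8,490
Difference: |$8,630 − $8,490| = $140.

$140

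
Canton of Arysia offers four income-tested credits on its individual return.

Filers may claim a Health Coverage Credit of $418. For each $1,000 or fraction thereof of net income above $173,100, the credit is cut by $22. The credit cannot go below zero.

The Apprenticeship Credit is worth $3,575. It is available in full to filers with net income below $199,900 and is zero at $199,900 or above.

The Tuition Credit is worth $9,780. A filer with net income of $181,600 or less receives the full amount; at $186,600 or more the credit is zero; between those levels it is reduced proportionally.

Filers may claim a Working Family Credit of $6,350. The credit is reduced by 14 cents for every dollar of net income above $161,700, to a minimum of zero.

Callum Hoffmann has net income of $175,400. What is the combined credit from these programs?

Health Coverage Credit: income exceeds $173,100 by $2,300, which is 3 full-or-partial $1,000 increments; reduction = 3 × $22 = $66, leaving $352.
Apprenticeship Credit: $175,400 is below the $199,900 cutoff, so the full $3,575 applies.
Tuition Credit: $175,400 is at or below the $181,600 threshold, so the full $9,780 applies.
Working Family Credit: 14% of the $13,700 excess over $161,700 is $1,918; credit = $6,350 − $1,918 = $4,432.
Total: $352 + $3,575 + $9,780 + $4,432 = $18,139.

$18,139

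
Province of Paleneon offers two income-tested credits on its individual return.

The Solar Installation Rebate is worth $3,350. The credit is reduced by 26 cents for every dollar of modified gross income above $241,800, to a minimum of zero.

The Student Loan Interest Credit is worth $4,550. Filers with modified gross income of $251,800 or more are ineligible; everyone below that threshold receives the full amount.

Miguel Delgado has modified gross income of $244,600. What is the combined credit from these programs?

Solar Installation Rebate: 26% of the $2,800 excess over $241,800 is $728; credit = $3,350 − $728 = $2,622.
Student Loan Interest Credit: $244,600 is below the $251,800 cutoff, so the full $4,550 applies.
Total: $2,622 + $4,550 = $7,172.

$7,172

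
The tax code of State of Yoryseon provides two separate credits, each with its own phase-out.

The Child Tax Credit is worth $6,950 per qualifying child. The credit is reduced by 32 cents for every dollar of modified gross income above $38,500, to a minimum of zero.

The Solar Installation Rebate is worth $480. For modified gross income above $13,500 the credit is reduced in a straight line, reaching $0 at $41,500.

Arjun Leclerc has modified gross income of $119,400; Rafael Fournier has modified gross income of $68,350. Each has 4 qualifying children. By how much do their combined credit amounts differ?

$16,336

Arjun ($119,400): Child Tax Credit: base = 4 × $6,950 = $27,800. 32% of the $80,900 excess over $38,500 is $25,888; credit = $27,800 − $25,888 = $1,912. Solar Installation Rebate: $119,400 is at or above $41,500, so the credit is $0. total $1,912 + $0 = $1,912
Rafael ($68,350): Child Tax Credit: base = 4 × $6,950 = $27,800. 32% of the $29,850 excess over $38,500 is $9,552; credit = $27,800 − $9,552 = $18,248. Solar Installation Rebate: $68,350 is at or above $41,500, so the credit is $0. total $18,248 + $0 = $18,248
Difference: |$1,912 − $18,248| = $16,336.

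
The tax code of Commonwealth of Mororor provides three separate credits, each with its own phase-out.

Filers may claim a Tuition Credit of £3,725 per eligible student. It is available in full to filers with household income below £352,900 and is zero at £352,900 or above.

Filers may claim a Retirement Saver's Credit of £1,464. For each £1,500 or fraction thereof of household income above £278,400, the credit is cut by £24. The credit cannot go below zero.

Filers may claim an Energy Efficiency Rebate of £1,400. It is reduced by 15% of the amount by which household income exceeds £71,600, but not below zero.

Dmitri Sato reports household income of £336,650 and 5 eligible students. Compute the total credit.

£19,153

Tuition Credit: base = 5 × £3,725 = £18,625. £336,650 is below the £352,900 cutoff, so the full £18,625 applies.
Retirement Saver's Credit: income exceeds £278,400 by £58,250, which is 39 full-or-partial £1,500 increments; reduction = 39 × £24 = £936, leaving £528.
Energy Efficiency Rebate: 15% of the £265,050 excess over £71,600 is £39,757.50 ≥ base, so the credit is £0.
Total: £18,625 + £528 + £0 = £19,153.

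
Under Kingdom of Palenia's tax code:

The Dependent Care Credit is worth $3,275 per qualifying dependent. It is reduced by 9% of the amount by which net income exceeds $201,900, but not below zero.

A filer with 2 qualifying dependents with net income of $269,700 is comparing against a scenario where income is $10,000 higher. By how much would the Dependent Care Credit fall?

At $269,700 — base = 2 × $3,275 = $6,550. 9% of the $67,800 excess over $201,900 is $6,102; credit = $6,550 − $6,102 = $448.
At $279,700 — base = 2 × $3,275 = $6,550. 9% of the $77,800 excess over $201,900 is $7,002 ≥ base, so the credit is $0.
Lost: $448 − $0 = $448.

$448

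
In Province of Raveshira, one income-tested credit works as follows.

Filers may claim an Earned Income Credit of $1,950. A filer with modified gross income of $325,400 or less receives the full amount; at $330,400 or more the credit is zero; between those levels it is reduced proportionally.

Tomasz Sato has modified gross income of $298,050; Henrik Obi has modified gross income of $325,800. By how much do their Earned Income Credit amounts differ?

$156

Tomasz ($298,050): Earned Income Credit: $298,050 is at or below the $325,400 threshold, so the full $1,950 applies.
Henrik ($325,800): Earned Income Credit: $325,800 is $400 into a $5,000 phase-out range, leaving 4,600/5,000 of the credit: $1,950 × 4,600/5,000 = $1,794.
Difference: |$1,950 − $1,794| = $156.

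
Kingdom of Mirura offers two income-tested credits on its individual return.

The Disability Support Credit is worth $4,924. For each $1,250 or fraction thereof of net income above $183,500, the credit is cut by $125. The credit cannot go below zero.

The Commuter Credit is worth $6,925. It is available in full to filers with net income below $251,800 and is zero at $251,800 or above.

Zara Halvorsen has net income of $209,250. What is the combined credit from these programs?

Disability Support Credit: income exceeds $183,500 by $25,750, which is 21 full-or-partial $1,250 increments; reduction = 21 × $125 = $2,625, leaving $2,299.
Commuter Credit: $209,250 is below the $251,800 cutoff, so the full $6,925 applies.
Total: $2,299 + $6,925 = $9,224.

$9,224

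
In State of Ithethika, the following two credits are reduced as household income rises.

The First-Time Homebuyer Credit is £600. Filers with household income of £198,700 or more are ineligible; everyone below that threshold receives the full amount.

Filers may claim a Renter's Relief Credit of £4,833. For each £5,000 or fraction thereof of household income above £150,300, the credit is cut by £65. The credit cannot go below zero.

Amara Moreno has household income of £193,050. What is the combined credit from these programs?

£4,848

First-Time Homebuyer Credit: £193,050 is below the £198,700 cutoff, so the full £600 applies.
Renter's Relief Credit: income exceeds £150,300 by £42,750, which is 9 full-or-partial £5,000 increments; reduction = 9 × £65 = £585, leaving £4,248.
Total: £600 + £4,248 = £4,848.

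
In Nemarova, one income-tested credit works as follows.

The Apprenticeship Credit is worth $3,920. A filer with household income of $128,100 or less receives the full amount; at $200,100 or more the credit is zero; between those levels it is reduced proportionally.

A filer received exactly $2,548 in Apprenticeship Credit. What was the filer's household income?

$2,548 is 2,548/3,920 of the full $3,920, so 1,372/3,920 of the $72,000 range has been used: income = $128,100 + $72,000 × 1,372/3,920 = $153,300.

$153,300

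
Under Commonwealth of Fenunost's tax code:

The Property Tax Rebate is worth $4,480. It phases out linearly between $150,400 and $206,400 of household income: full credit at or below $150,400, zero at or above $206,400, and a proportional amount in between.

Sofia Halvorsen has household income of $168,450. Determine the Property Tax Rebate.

Property Tax Rebate: $168,450 is $18,050 into a $56,000 phase-out range, leaving 37,950/56,000 of the credit: $4,480 × 37,950/56,000 = $3,036.

$3,036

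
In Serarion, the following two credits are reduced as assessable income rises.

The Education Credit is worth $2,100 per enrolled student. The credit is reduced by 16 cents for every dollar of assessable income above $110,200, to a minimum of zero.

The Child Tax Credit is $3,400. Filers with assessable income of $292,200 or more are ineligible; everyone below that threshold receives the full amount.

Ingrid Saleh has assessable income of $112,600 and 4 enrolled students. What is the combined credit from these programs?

Education Credit: base = 4 × $2,100 = $8,400. 16% of the $2,400 excess over $110,200 is $384; credit = $8,400 − $384 = $8,016.
Child Tax Credit: $112,600 is below the $292,200 cutoff, so the full $3,400 applies.
Total: $8,016 + $3,400 = $11,416.

$11,416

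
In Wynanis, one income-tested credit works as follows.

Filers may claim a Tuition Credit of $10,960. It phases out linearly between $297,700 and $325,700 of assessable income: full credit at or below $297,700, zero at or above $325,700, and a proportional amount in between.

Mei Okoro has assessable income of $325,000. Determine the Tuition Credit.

Tuition Credit: $325,000 is $27,300 into a $28,000 phase-out range, leaving 700/28,000 of the credit: $10,960 × 700/28,000 = $274.

$274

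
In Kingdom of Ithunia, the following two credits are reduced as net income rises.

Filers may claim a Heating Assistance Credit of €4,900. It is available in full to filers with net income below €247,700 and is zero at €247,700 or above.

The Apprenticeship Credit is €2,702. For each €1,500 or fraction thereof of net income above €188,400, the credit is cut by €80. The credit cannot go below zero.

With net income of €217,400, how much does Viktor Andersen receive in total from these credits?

€6,002

Heating Assistance Credit: €217,400 is below the €247,700 cutoff, so the full €4,900 applies.
Apprenticeship Credit: income exceeds €188,400 by €29,000, which is 20 full-or-partial €1,500 increments; reduction = 20 × €80 = €1,600, leaving €1,102.
Total: €4,900 + €1,102 = €6,002.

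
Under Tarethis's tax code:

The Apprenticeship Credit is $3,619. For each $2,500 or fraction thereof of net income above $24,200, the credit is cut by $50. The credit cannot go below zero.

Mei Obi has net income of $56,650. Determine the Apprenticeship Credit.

Apprenticeship Credit: income exceeds $24,200 by $32,450, which is 13 full-or-partial $2,500 increments; reduction = 13 × $50 = $650, leaving $2,969.

$2,969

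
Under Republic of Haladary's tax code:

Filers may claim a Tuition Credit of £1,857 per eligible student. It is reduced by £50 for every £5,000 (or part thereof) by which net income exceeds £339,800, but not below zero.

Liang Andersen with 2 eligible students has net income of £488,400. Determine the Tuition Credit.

Tuition Credit: base = 2 × £1,857 = £3,714. income exceeds £339,800 by £148,600, which is 30 full-or-partial £5,000 increments; reduction = 30 × £50 = £1,500, leaving £2,214.

£2,214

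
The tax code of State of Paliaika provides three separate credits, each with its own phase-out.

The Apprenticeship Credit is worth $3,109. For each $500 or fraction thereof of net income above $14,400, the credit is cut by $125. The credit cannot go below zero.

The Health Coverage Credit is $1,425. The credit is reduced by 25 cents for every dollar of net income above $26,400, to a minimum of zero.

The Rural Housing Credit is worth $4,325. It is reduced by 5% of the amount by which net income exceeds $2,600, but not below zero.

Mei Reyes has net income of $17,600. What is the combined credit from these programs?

$7,234

Apprenticeship Credit: income exceeds $14,400 by $3,200, which is 7 full-or-partial $500 increments; reduction = 7 × $125 = $875, leaving $2,234.
Health Coverage Credit: $17,600 is at or below the $26,400 threshold, so the full $1,425 applies.
Rural Housing Credit: 5% of the $15,000 excess over $2,600 is $750; credit = $4,325 − $750 = $3,575.
Total: $2,234 + $1,425 + $3,575 = $7,234.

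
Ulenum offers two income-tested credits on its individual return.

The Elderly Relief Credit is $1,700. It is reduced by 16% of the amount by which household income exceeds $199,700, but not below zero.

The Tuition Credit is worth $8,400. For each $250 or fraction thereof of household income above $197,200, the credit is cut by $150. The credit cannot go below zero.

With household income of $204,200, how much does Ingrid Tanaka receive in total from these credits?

$5,180

Elderly Relief Credit: 16% of the $4,500 excess over $199,700 is $720; credit = $1,700 − $720 = $980.
Tuition Credit: income exceeds $197,200 by $7,000, which is 28 full-or-partial $250 increments; reduction = 28 × $150 = $4,200, leaving $4,200.
Total: $980 + $4,200 = $5,180.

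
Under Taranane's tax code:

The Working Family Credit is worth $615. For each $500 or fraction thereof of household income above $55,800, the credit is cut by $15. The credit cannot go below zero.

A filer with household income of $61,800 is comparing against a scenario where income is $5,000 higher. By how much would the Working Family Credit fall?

$150

At $61,800 — income exceeds $55,800 by $6,000, which is 12 full-or-partial $500 increments; reduction = 12 × $15 = $180, leaving $435.
At $66,800 — income exceeds $55,800 by $11,000, which is 22 full-or-partial $500 increments; reduction = 22 × $15 = $330, leaving $285.
Lost: $435 − $285 = $150.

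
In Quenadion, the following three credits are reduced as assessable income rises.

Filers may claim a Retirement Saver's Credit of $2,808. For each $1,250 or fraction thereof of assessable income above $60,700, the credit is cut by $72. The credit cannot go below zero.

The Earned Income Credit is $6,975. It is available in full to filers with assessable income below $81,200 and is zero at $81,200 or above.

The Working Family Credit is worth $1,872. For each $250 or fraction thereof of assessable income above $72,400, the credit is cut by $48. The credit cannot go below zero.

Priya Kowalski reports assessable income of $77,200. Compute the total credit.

Retirement Saver's Credit: income exceeds $60,700 by $16,500, which is 14 full-or-partial $1,250 increments; reduction = 14 × $72 = $1,008, leaving $1,800.
Earned Income Credit: $77,200 is below the $81,200 cutoff, so the full $6,975 applies.
Working Family Credit: income exceeds $72,400 by $4,800, which is 20 full-or-partial $250 increments; reduction = 20 × $48 = $960, leaving $912.
Total: $1,800 + $6,975 + $912 = $9,687.

$9,687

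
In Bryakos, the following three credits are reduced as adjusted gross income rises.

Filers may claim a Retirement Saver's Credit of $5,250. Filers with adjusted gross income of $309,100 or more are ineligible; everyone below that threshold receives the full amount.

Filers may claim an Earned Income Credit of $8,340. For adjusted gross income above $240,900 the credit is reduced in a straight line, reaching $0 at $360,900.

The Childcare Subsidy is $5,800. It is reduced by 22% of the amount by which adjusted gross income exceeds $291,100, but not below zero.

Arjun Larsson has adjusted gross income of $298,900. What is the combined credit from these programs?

Retirement Saver's Credit: $298,900 is below the $309,100 cutoff, so the full $5,250 applies.
Earned Income Credit: $298,900 is $58,000 into a $120,000 phase-out range, leaving 62,000/120,000 of the credit: $8,340 × 62,000/120,000 = $4,309.
Childcare Subsidy: 22% of the $7,800 excess over $291,100 is $1,716; credit = $5,800 − $1,716 = $4,084.
Total: $5,250 + $4,309 + $4,084 = $13,643.

$13,643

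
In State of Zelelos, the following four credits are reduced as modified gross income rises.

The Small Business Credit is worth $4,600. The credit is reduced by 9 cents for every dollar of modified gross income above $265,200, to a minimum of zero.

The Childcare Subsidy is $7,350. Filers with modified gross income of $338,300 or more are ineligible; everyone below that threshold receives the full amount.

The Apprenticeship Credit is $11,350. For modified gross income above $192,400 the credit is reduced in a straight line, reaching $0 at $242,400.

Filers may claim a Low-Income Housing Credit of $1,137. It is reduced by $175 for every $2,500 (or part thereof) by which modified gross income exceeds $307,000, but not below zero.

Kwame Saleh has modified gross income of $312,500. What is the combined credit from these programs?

$8,305

Small Business Credit: 9% of the $47,300 excess over $265,200 is $4,257; credit = $4,600 − $4,257 = $343.
Childcare Subsidy: $312,500 is below the $338,300 cutoff, so the full $7,350 applies.
Apprenticeship Credit: $312,500 is at or above $242,400, so the credit is $0.
Low-Income Housing Credit: income exceeds $307,000 by $5,500, which is 3 full-or-partial $2,500 increments; reduction = 3 × $175 = $525, leaving $612.
Total: $343 + $7,350 + $0 + $612 = $8,305.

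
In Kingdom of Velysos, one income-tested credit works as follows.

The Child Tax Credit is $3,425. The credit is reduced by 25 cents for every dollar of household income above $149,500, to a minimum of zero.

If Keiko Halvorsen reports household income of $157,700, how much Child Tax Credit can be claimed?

Child Tax Credit: 25% of the $8,200 excess over $149,500 is $2,050; credit = $3,425 − $2,050 = $1,375.

$1,375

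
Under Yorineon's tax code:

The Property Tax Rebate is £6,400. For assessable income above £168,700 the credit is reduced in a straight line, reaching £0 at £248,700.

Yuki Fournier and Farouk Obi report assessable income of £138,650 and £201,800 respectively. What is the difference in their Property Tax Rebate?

Yuki (£138,650): Property Tax Rebate: £138,650 is at or below the £168,700 threshold, so the full £6,400 applies.
Farouk (£201,800): Property Tax Rebate: £201,800 is £33,100 into a £80,000 phase-out range, leaving 46,900/80,000 of the credit: £6,400 × 46,900/80,000 = £3,752.
Difference: |£6,400 − £3,752| = £2,648.

£2,648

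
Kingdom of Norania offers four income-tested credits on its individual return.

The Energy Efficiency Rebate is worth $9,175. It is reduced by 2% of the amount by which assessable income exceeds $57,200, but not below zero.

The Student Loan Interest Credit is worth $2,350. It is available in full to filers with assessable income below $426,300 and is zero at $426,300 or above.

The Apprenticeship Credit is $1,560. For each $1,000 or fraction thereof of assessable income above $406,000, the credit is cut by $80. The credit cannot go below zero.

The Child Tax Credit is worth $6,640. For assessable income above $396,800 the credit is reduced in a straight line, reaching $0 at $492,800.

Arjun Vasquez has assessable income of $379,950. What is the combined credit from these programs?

Energy Efficiency Rebate: 2% of the $322,750 excess over $57,200 is $6,455; credit = $9,175 − $6,455 = $2,720.
Student Loan Interest Credit: $379,950 is below the $426,300 cutoff, so the full $2,350 applies.
Apprenticeship Credit: $379,950 is at or below the $406,000 threshold, so the full $1,560 applies.
Child Tax Credit: $379,950 is at or below the $396,800 threshold, so the full $6,640 applies.
Total: $2,720 + $2,350 + $1,560 + $6,640 = $13,270.

$13,270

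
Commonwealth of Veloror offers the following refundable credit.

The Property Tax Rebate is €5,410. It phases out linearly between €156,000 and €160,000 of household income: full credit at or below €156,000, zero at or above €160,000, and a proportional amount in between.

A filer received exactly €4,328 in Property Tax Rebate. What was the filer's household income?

€156,800

€4,328 is 4,328/5,410 of the full €5,410, so 1,082/5,410 of the €4,000 range has been used: income = €156,000 + €4,000 × 1,082/5,410 = €156,800.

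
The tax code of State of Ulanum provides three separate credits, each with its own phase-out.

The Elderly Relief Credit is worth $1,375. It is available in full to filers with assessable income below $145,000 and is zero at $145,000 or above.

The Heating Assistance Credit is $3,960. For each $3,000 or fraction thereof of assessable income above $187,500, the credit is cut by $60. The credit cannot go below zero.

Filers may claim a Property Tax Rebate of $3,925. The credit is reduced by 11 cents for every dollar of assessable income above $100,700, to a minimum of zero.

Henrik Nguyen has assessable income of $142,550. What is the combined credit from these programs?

Elderly Relief Credit: $142,550 is below the $145,000 cutoff, so the full $1,375 applies.
Heating Assistance Credit: $142,550 is at or below the $187,500 threshold, so the full $3,960 applies.
Property Tax Rebate: 11% of the $41,850 excess over $100,700 is $4,603.50 ≥ base, so the credit is $0.
Total: $1,375 + $3,960 + $0 = $5,335.

$5,335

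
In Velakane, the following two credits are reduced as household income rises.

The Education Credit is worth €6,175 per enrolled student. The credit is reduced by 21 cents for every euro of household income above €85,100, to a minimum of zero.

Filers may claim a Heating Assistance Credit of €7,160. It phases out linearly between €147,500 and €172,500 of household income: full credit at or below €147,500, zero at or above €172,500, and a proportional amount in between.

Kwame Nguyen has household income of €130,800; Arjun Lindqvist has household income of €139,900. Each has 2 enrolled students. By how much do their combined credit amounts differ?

Kwame (€130,800): Education Credit: base = 2 × €6,175 = €12,350. 21% of the €45,700 excess over €85,100 is €9,597; credit = €12,350 − €9,597 = €2,753. Heating Assistance Credit: €130,800 is at or below the €147,500 threshold, so the full €7,160 applies. total €2,753 + €7,160 = €9,913
Arjun (€139,900): Education Credit: base = 2 × €6,175 = €12,350. 21% of the €54,800 excess over €85,100 is €11,508; credit = €12,350 − €11,508 = €842. Heating Assistance Credit: €139,900 is at or below the €147,500 threshold, so the full €7,160 applies. total €842 + €7,160 = €8,002
Difference: |€9,913 − €8,002| = €1,911.

€1,911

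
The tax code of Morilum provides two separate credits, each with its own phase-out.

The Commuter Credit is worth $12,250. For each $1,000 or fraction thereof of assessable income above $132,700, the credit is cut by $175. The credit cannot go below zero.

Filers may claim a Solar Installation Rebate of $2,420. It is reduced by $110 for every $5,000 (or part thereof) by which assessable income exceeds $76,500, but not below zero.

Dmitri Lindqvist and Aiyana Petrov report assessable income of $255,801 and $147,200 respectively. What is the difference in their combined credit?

$10,395

Dmitri ($255,801): Commuter Credit: income exceeds $132,700 by $123,101 → 124 increments × $175 = $21,700 ≥ base, so the credit is $0. Solar Installation Rebate: income exceeds $76,500 by $179,301 → 36 increments × $110 = $3,960 ≥ base, so the credit is $0. total $0 + $0 = $0
Aiyana ($147,200): Commuter Credit: income exceeds $132,700 by $14,500, which is 15 full-or-partial $1,000 increments; reduction = 15 × $175 = $2,625, leaving $9,625. Solar Installation Rebate: income exceeds $76,500 by $70,700, which is 15 full-or-partial $5,000 increments; reduction = 15 × $110 = $1,650, leaving $770. total $9,625 + $770 = $10,395
Difference: |$0 − $10,395| = $10,395.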